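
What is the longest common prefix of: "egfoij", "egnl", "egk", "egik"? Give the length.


Words: egfoij, egnl, egk, egik
  Position 0: all 'e' => match
  Position 1: all 'g' => match
  Position 2: ('f', 'n', 'k', 'i') => mismatch, stop
LCP = "eg" (length 2)

2


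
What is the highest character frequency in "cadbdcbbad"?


Input: cadbdcbbad
Character counts:
  'a': 2
  'b': 3
  'c': 2
  'd': 3
Maximum frequency: 3

3


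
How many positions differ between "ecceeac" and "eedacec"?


Comparing "ecceeac" and "eedacec" position by position:
  Position 0: 'e' vs 'e' => same
  Position 1: 'c' vs 'e' => DIFFER
  Position 2: 'c' vs 'd' => DIFFER
  Position 3: 'e' vs 'a' => DIFFER
  Position 4: 'e' vs 'c' => DIFFER
  Position 5: 'a' vs 'e' => DIFFER
  Position 6: 'c' vs 'c' => same
Positions that differ: 5

5


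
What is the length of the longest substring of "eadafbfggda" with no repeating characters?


Input: "eadafbfggda"
Sliding window (track last position of each char):
  Position 0 ('e'): window [0,0] length 1 -- new best
  Position 1 ('a'): window [0,1] length 2 -- new best
  Position 2 ('d'): window [0,2] length 3 -- new best
  Position 3 ('a'): repeat (last at 1), move window start to 2
  Position 3 ('a'): window [2,3] length 2
  Position 4 ('f'): window [2,4] length 3
  Position 5 ('b'): window [2,5] length 4 -- new best
  Position 6 ('f'): repeat (last at 4), move window start to 5
  Position 6 ('f'): window [5,6] length 2
  Position 7 ('g'): window [5,7] length 3
  Position 8 ('g'): repeat (last at 7), move window start to 8
  Position 8 ('g'): window [8,8] length 1
  Position 9 ('d'): window [8,9] length 2
  Position 10 ('a'): window [8,10] length 3
Longest substring with no repeats: "dafb" with length 4

4


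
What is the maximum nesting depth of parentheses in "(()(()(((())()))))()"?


Input: "(()(()(((())()))))()"
Tracking depth:
  Position 0 '(': depth becomes 1
  Position 1 '(': depth becomes 2
  Position 2 ')': depth becomes 1
  Position 3 '(': depth becomes 2
  Position 4 '(': depth becomes 3
  Position 5 ')': depth becomes 2
  Position 6 '(': depth becomes 3
  Position 7 '(': depth becomes 4
  Position 8 '(': depth becomes 5
  Position 9 '(': depth becomes 6
  Position 10 ')': depth becomes 5
  Position 11 ')': depth becomes 4
  Position 12 '(': depth becomes 5
  Position 13 ')': depth becomes 4
  Position 14 ')': depth becomes 3
  Position 15 ')': depth becomes 2
  Position 16 ')': depth becomes 1
  Position 17 ')': depth becomes 0
  Position 18 '(': depth becomes 1
  Position 19 ')': depth becomes 0
Maximum depth reached: 6

6


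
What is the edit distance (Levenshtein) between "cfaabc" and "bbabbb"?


Computing edit distance: "cfaabc" -> "bbabbb"
DP table:
           b    b    a    b    b    b
      0    1    2    3    4    5    6
  c   1    1    2    3    4    5    6
  f   2    2    2    3    4    5    6
  a   3    3    3    2    3    4    5
  a   4    4    4    3    3    4    5
  b   5    4    4    4    3    3    4
  c   6    5    5    5    4    4    4
Edit distance = dp[6][6] = 4

4


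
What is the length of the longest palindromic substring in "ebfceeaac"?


Input: "ebfceeaac"
Checking substrings for palindromes:
  [4:6] "ee" (len 2) => palindrome
  [6:8] "aa" (len 2) => palindrome
Longest palindromic substring: "ee" with length 2

2


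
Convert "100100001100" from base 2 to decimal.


Input: "100100001100" in base 2
Positional expansion:
  Digit '1' (value 1) x 2^11 = 2048
  Digit '0' (value 0) x 2^10 = 0
  Digit '0' (value 0) x 2^9 = 0
  Digit '1' (value 1) x 2^8 = 256
  Digit '0' (value 0) x 2^7 = 0
  Digit '0' (value 0) x 2^6 = 0
  Digit '0' (value 0) x 2^5 = 0
  Digit '0' (value 0) x 2^4 = 0
  Digit '1' (value 1) x 2^3 = 8
  Digit '1' (value 1) x 2^2 = 4
  Digit '0' (value 0) x 2^1 = 0
  Digit '0' (value 0) x 2^0 = 0
Sum = 2316

2316


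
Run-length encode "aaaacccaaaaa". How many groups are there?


Input: aaaacccaaaaa
Scanning for consecutive runs:
  Group 1: 'a' x 4 (positions 0-3)
  Group 2: 'c' x 3 (positions 4-6)
  Group 3: 'a' x 5 (positions 7-11)
Total groups: 3

3


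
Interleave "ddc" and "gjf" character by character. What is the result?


Interleaving "ddc" and "gjf":
  Position 0: 'd' from first, 'g' from second => "dg"
  Position 1: 'd' from first, 'j' from second => "dj"
  Position 2: 'c' from first, 'f' from second => "cf"
Result: dgdjcf

dgdjcf


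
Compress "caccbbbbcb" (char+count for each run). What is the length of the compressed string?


Input: caccbbbbcb
Runs:
  'c' x 1 => "c1"
  'a' x 1 => "a1"
  'c' x 2 => "c2"
  'b' x 4 => "b4"
  'c' x 1 => "c1"
  'b' x 1 => "b1"
Compressed: "c1a1c2b4c1b1"
Compressed length: 12

12


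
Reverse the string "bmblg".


Input: bmblg
Reading characters right to left:
  Position 4: 'g'
  Position 3: 'l'
  Position 2: 'b'
  Position 1: 'm'
  Position 0: 'b'
Reversed: glbmb

glbmb


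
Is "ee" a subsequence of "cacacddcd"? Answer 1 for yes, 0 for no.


Check if "ee" is a subsequence of "cacacddcd"
Greedy scan:
  Position 0 ('c'): no match needed
  Position 1 ('a'): no match needed
  Position 2 ('c'): no match needed
  Position 3 ('a'): no match needed
  Position 4 ('c'): no match needed
  Position 5 ('d'): no match needed
  Position 6 ('d'): no match needed
  Position 7 ('c'): no match needed
  Position 8 ('d'): no match needed
Only matched 0/2 characters => not a subsequence

0


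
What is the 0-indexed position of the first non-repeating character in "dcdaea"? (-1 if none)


Input: dcdaea
Character frequencies:
  'a': 2
  'c': 1
  'd': 2
  'e': 1
Scanning left to right for freq == 1:
  Position 0 ('d'): freq=2, skip
  Position 1 ('c'): unique! => answer = 1

1


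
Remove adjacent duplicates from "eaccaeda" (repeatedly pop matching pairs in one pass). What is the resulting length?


Input: eaccaeda
Stack-based adjacent duplicate removal:
  Read 'e': push. Stack: e
  Read 'a': push. Stack: ea
  Read 'c': push. Stack: eac
  Read 'c': matches stack top 'c' => pop. Stack: ea
  Read 'a': matches stack top 'a' => pop. Stack: e
  Read 'e': matches stack top 'e' => pop. Stack: (empty)
  Read 'd': push. Stack: d
  Read 'a': push. Stack: da
Final stack: "da" (length 2)

2


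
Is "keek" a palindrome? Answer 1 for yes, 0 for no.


Input: keek
Reversed: keek
  Compare pos 0 ('k') with pos 3 ('k'): match
  Compare pos 1 ('e') with pos 2 ('e'): match
Result: palindrome

1


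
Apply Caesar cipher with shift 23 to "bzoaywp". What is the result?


Caesar cipher: shift "bzoaywp" by 23
  'b' (pos 1) + 23 = pos 24 = 'y'
  'z' (pos 25) + 23 = pos 22 = 'w'
  'o' (pos 14) + 23 = pos 11 = 'l'
  'a' (pos 0) + 23 = pos 23 = 'x'
  'y' (pos 24) + 23 = pos 21 = 'v'
  'w' (pos 22) + 23 = pos 19 = 't'
  'p' (pos 15) + 23 = pos 12 = 'm'
Result: ywlxvtm

ywlxvtm


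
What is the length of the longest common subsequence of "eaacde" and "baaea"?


LCS of "eaacde" and "baaea"
DP table:
           b    a    a    e    a
      0    0    0    0    0    0
  e   0    0    0    0    1    1
  a   0    0    1    1    1    2
  a   0    0    1    2    2    2
  c   0    0    1    2    2    2
  d   0    0    1    2    2    2
  e   0    0    1    2    3    3
LCS length = dp[6][5] = 3

3


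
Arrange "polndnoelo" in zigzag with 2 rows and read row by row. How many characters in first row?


Zigzag "polndnoelo" into 2 rows:
Placing characters:
  'p' => row 0
  'o' => row 1
  'l' => row 0
  'n' => row 1
  'd' => row 0
  'n' => row 1
  'o' => row 0
  'e' => row 1
  'l' => row 0
  'o' => row 1
Rows:
  Row 0: "pldol"
  Row 1: "onneo"
First row length: 5

5


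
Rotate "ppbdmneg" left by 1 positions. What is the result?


Input: "ppbdmneg", rotate left by 1
First 1 characters: "p"
Remaining characters: "pbdmneg"
Concatenate remaining + first: "pbdmneg" + "p" = "pbdmnegp"

pbdmnegp


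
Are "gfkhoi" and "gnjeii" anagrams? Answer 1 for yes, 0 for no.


Strings: "gfkhoi", "gnjeii"
Sorted first:  fghiko
Sorted second: egiijn
Differ at position 0: 'f' vs 'e' => not anagrams

0


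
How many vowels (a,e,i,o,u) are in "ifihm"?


Input: ifihm
Checking each character:
  'i' at position 0: vowel (running total: 1)
  'f' at position 1: consonant
  'i' at position 2: vowel (running total: 2)
  'h' at position 3: consonant
  'm' at position 4: consonant
Total vowels: 2

2


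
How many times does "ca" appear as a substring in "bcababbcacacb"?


Searching for "ca" in "bcababbcacacb"
Scanning each position:
  Position 0: "bc" => no
  Position 1: "ca" => MATCH
  Position 2: "ab" => no
  Position 3: "ba" => no
  Position 4: "ab" => no
  Position 5: "bb" => no
  Position 6: "bc" => no
  Position 7: "ca" => MATCH
  Position 8: "ac" => no
  Position 9: "ca" => MATCH
  Position 10: "ac" => no
  Position 11: "cb" => no
Total occurrences: 3

3


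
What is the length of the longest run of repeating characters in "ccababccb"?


Input: "ccababccb"
Scanning for longest run:
  Position 1 ('c'): continues run of 'c', length=2
  Position 2 ('a'): new char, reset run to 1
  Position 3 ('b'): new char, reset run to 1
  Position 4 ('a'): new char, reset run to 1
  Position 5 ('b'): new char, reset run to 1
  Position 6 ('c'): new char, reset run to 1
  Position 7 ('c'): continues run of 'c', length=2
  Position 8 ('b'): new char, reset run to 1
Longest run: 'c' with length 2

2


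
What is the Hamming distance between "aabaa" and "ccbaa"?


Comparing "aabaa" and "ccbaa" position by position:
  Position 0: 'a' vs 'c' => differ
  Position 1: 'a' vs 'c' => differ
  Position 2: 'b' vs 'b' => same
  Position 3: 'a' vs 'a' => same
  Position 4: 'a' vs 'a' => same
Total differences (Hamming distance): 2

2


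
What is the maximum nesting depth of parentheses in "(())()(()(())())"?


Input: "(())()(()(())())"
Tracking depth:
  Position 0 '(': depth becomes 1
  Position 1 '(': depth becomes 2
  Position 2 ')': depth becomes 1
  Position 3 ')': depth becomes 0
  Position 4 '(': depth becomes 1
  Position 5 ')': depth becomes 0
  Position 6 '(': depth becomes 1
  Position 7 '(': depth becomes 2
  Position 8 ')': depth becomes 1
  Position 9 '(': depth becomes 2
  Position 10 '(': depth becomes 3
  Position 11 ')': depth becomes 2
  Position 12 ')': depth becomes 1
  Position 13 '(': depth becomes 2
  Position 14 ')': depth becomes 1
  Position 15 ')': depth becomes 0
Maximum depth reached: 3

3


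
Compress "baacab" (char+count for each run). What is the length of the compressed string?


Input: baacab
Runs:
  'b' x 1 => "b1"
  'a' x 2 => "a2"
  'c' x 1 => "c1"
  'a' x 1 => "a1"
  'b' x 1 => "b1"
Compressed: "b1a2c1a1b1"
Compressed length: 10

10


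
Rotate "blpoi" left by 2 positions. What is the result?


Input: "blpoi", rotate left by 2
First 2 characters: "bl"
Remaining characters: "poi"
Concatenate remaining + first: "poi" + "bl" = "poibl"

poibl


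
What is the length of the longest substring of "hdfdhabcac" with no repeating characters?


Input: "hdfdhabcac"
Sliding window (track last position of each char):
  Position 0 ('h'): window [0,0] length 1 -- new best
  Position 1 ('d'): window [0,1] length 2 -- new best
  Position 2 ('f'): window [0,2] length 3 -- new best
  Position 3 ('d'): repeat (last at 1), move window start to 2
  Position 3 ('d'): window [2,3] length 2
  Position 4 ('h'): window [2,4] length 3
  Position 5 ('a'): window [2,5] length 4 -- new best
  Position 6 ('b'): window [2,6] length 5 -- new best
  Position 7 ('c'): window [2,7] length 6 -- new best
  Position 8 ('a'): repeat (last at 5), move window start to 6
  Position 8 ('a'): window [6,8] length 3
  Position 9 ('c'): repeat (last at 7), move window start to 8
  Position 9 ('c'): window [8,9] length 2
Longest substring with no repeats: "fdhabc" with length 6

6


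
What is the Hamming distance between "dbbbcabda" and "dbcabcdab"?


Comparing "dbbbcabda" and "dbcabcdab" position by position:
  Position 0: 'd' vs 'd' => same
  Position 1: 'b' vs 'b' => same
  Position 2: 'b' vs 'c' => differ
  Position 3: 'b' vs 'a' => differ
  Position 4: 'c' vs 'b' => differ
  Position 5: 'a' vs 'c' => differ
  Position 6: 'b' vs 'd' => differ
  Position 7: 'd' vs 'a' => differ
  Position 8: 'a' vs 'b' => differ
Total differences (Hamming distance): 7

7


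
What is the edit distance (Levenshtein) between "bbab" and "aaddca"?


Computing edit distance: "bbab" -> "aaddca"
DP table:
           a    a    d    d    c    a
      0    1    2    3    4    5    6
  b   1    1    2    3    4    5    6
  b   2    2    2    3    4    5    6
  a   3    2    2    3    4    5    5
  b   4    3    3    3    4    5    6
Edit distance = dp[4][6] = 6

6


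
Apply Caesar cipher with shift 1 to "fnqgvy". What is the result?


Caesar cipher: shift "fnqgvy" by 1
  'f' (pos 5) + 1 = pos 6 = 'g'
  'n' (pos 13) + 1 = pos 14 = 'o'
  'q' (pos 16) + 1 = pos 17 = 'r'
  'g' (pos 6) + 1 = pos 7 = 'h'
  'v' (pos 21) + 1 = pos 22 = 'w'
  'y' (pos 24) + 1 = pos 25 = 'z'
Result: gorhwz

gorhwz


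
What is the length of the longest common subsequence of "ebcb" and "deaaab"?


LCS of "ebcb" and "deaaab"
DP table:
           d    e    a    a    a    b
      0    0    0    0    0    0    0
  e   0    0    1    1    1    1    1
  b   0    0    1    1    1    1    2
  c   0    0    1    1    1    1    2
  b   0    0    1    1    1    1    2
LCS length = dp[4][6] = 2

2


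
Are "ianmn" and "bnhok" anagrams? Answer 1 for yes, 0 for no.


Strings: "ianmn", "bnhok"
Sorted first:  aimnn
Sorted second: bhkno
Differ at position 0: 'a' vs 'b' => not anagrams

0


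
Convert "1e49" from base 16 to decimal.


Input: "1e49" in base 16
Positional expansion:
  Digit '1' (value 1) x 16^3 = 4096
  Digit 'e' (value 14) x 16^2 = 3584
  Digit '4' (value 4) x 16^1 = 64
  Digit '9' (value 9) x 16^0 = 9
Sum = 7753

7753


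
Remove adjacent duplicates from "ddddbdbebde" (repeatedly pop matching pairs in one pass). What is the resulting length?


Input: ddddbdbebde
Stack-based adjacent duplicate removal:
  Read 'd': push. Stack: d
  Read 'd': matches stack top 'd' => pop. Stack: (empty)
  Read 'd': push. Stack: d
  Read 'd': matches stack top 'd' => pop. Stack: (empty)
  Read 'b': push. Stack: b
  Read 'd': push. Stack: bd
  Read 'b': push. Stack: bdb
  Read 'e': push. Stack: bdbe
  Read 'b': push. Stack: bdbeb
  Read 'd': push. Stack: bdbebd
  Read 'e': push. Stack: bdbebde
Final stack: "bdbebde" (length 7)

7


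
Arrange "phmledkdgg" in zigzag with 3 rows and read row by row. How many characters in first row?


Zigzag "phmledkdgg" into 3 rows:
Placing characters:
  'p' => row 0
  'h' => row 1
  'm' => row 2
  'l' => row 1
  'e' => row 0
  'd' => row 1
  'k' => row 2
  'd' => row 1
  'g' => row 0
  'g' => row 1
Rows:
  Row 0: "peg"
  Row 1: "hlddg"
  Row 2: "mk"
First row length: 3

3


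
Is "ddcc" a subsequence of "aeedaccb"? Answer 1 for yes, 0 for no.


Check if "ddcc" is a subsequence of "aeedaccb"
Greedy scan:
  Position 0 ('a'): no match needed
  Position 1 ('e'): no match needed
  Position 2 ('e'): no match needed
  Position 3 ('d'): matches sub[0] = 'd'
  Position 4 ('a'): no match needed
  Position 5 ('c'): no match needed
  Position 6 ('c'): no match needed
  Position 7 ('b'): no match needed
Only matched 1/4 characters => not a subsequence

0


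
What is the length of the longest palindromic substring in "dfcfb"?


Input: "dfcfb"
Checking substrings for palindromes:
  [1:4] "fcf" (len 3) => palindrome
Longest palindromic substring: "fcf" with length 3

3


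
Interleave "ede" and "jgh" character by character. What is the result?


Interleaving "ede" and "jgh":
  Position 0: 'e' from first, 'j' from second => "ej"
  Position 1: 'd' from first, 'g' from second => "dg"
  Position 2: 'e' from first, 'h' from second => "eh"
Result: ejdgeh

ejdgeh


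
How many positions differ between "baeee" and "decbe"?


Comparing "baeee" and "decbe" position by position:
  Position 0: 'b' vs 'd' => DIFFER
  Position 1: 'a' vs 'e' => DIFFER
  Position 2: 'e' vs 'c' => DIFFER
  Position 3: 'e' vs 'b' => DIFFER
  Position 4: 'e' vs 'e' => same
Positions that differ: 4

4


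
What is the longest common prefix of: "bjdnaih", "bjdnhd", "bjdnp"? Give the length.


Words: bjdnaih, bjdnhd, bjdnp
  Position 0: all 'b' => match
  Position 1: all 'j' => match
  Position 2: all 'd' => match
  Position 3: all 'n' => match
  Position 4: ('a', 'h', 'p') => mismatch, stop
LCP = "bjdn" (length 4)

4


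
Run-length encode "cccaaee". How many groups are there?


Input: cccaaee
Scanning for consecutive runs:
  Group 1: 'c' x 3 (positions 0-2)
  Group 2: 'a' x 2 (positions 3-4)
  Group 3: 'e' x 2 (positions 5-6)
Total groups: 3

3


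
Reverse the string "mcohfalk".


Input: mcohfalk
Reading characters right to left:
  Position 7: 'k'
  Position 6: 'l'
  Position 5: 'a'
  Position 4: 'f'
  Position 3: 'h'
  Position 2: 'o'
  Position 1: 'c'
  Position 0: 'm'
Reversed: klafhocm

klafhocm


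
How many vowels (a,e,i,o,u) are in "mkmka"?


Input: mkmka
Checking each character:
  'm' at position 0: consonant
  'k' at position 1: consonant
  'm' at position 2: consonant
  'k' at position 3: consonant
  'a' at position 4: vowel (running total: 1)
Total vowels: 1

1


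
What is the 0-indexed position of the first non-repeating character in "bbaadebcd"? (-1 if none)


Input: bbaadebcd
Character frequencies:
  'a': 2
  'b': 3
  'c': 1
  'd': 2
  'e': 1
Scanning left to right for freq == 1:
  Position 0 ('b'): freq=3, skip
  Position 1 ('b'): freq=3, skip
  Position 2 ('a'): freq=2, skip
  Position 3 ('a'): freq=2, skip
  Position 4 ('d'): freq=2, skip
  Position 5 ('e'): unique! => answer = 5

5


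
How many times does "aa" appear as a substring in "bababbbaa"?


Searching for "aa" in "bababbbaa"
Scanning each position:
  Position 0: "ba" => no
  Position 1: "ab" => no
  Position 2: "ba" => no
  Position 3: "ab" => no
  Position 4: "bb" => no
  Position 5: "bb" => no
  Position 6: "ba" => no
  Position 7: "aa" => MATCH
Total occurrences: 1

1


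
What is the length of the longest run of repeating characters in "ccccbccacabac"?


Input: "ccccbccacabac"
Scanning for longest run:
  Position 1 ('c'): continues run of 'c', length=2
  Position 2 ('c'): continues run of 'c', length=3
  Position 3 ('c'): continues run of 'c', length=4
  Position 4 ('b'): new char, reset run to 1
  Position 5 ('c'): new char, reset run to 1
  Position 6 ('c'): continues run of 'c', length=2
  Position 7 ('a'): new char, reset run to 1
  Position 8 ('c'): new char, reset run to 1
  Position 9 ('a'): new char, reset run to 1
  Position 10 ('b'): new char, reset run to 1
  Position 11 ('a'): new char, reset run to 1
  Position 12 ('c'): new char, reset run to 1
Longest run: 'c' with length 4

4


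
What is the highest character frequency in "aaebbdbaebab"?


Input: aaebbdbaebab
Character counts:
  'a': 4
  'b': 5
  'd': 1
  'e': 2
Maximum frequency: 5

5


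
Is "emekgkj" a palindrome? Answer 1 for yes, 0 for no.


Input: emekgkj
Reversed: jkgkeme
  Compare pos 0 ('e') with pos 6 ('j'): MISMATCH
  Compare pos 1 ('m') with pos 5 ('k'): MISMATCH
  Compare pos 2 ('e') with pos 4 ('g'): MISMATCH
Result: not a palindrome

0


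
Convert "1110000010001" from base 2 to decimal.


Input: "1110000010001" in base 2
Positional expansion:
  Digit '1' (value 1) x 2^12 = 4096
  Digit '1' (value 1) x 2^11 = 2048
  Digit '1' (value 1) x 2^10 = 1024
  Digit '0' (value 0) x 2^9 = 0
  Digit '0' (value 0) x 2^8 = 0
  Digit '0' (value 0) x 2^7 = 0
  Digit '0' (value 0) x 2^6 = 0
  Digit '0' (value 0) x 2^5 = 0
  Digit '1' (value 1) x 2^4 = 16
  Digit '0' (value 0) x 2^3 = 0
  Digit '0' (value 0) x 2^2 = 0
  Digit '0' (value 0) x 2^1 = 0
  Digit '1' (value 1) x 2^0 = 1
Sum = 7185

7185


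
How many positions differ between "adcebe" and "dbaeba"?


Comparing "adcebe" and "dbaeba" position by position:
  Position 0: 'a' vs 'd' => DIFFER
  Position 1: 'd' vs 'b' => DIFFER
  Position 2: 'c' vs 'a' => DIFFER
  Position 3: 'e' vs 'e' => same
  Position 4: 'b' vs 'b' => same
  Position 5: 'e' vs 'a' => DIFFER
Positions that differ: 4

4


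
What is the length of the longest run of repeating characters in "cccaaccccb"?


Input: "cccaaccccb"
Scanning for longest run:
  Position 1 ('c'): continues run of 'c', length=2
  Position 2 ('c'): continues run of 'c', length=3
  Position 3 ('a'): new char, reset run to 1
  Position 4 ('a'): continues run of 'a', length=2
  Position 5 ('c'): new char, reset run to 1
  Position 6 ('c'): continues run of 'c', length=2
  Position 7 ('c'): continues run of 'c', length=3
  Position 8 ('c'): continues run of 'c', length=4
  Position 9 ('b'): new char, reset run to 1
Longest run: 'c' with length 4

4


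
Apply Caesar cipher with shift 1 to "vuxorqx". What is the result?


Caesar cipher: shift "vuxorqx" by 1
  'v' (pos 21) + 1 = pos 22 = 'w'
  'u' (pos 20) + 1 = pos 21 = 'v'
  'x' (pos 23) + 1 = pos 24 = 'y'
  'o' (pos 14) + 1 = pos 15 = 'p'
  'r' (pos 17) + 1 = pos 18 = 's'
  'q' (pos 16) + 1 = pos 17 = 'r'
  'x' (pos 23) + 1 = pos 24 = 'y'
Result: wvypsry

wvypsry


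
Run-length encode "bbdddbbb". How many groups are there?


Input: bbdddbbb
Scanning for consecutive runs:
  Group 1: 'b' x 2 (positions 0-1)
  Group 2: 'd' x 3 (positions 2-4)
  Group 3: 'b' x 3 (positions 5-7)
Total groups: 3

3


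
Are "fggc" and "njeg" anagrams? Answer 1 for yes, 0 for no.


Strings: "fggc", "njeg"
Sorted first:  cfgg
Sorted second: egjn
Differ at position 0: 'c' vs 'e' => not anagrams

0


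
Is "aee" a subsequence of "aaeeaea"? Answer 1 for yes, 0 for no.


Check if "aee" is a subsequence of "aaeeaea"
Greedy scan:
  Position 0 ('a'): matches sub[0] = 'a'
  Position 1 ('a'): no match needed
  Position 2 ('e'): matches sub[1] = 'e'
  Position 3 ('e'): matches sub[2] = 'e'
  Position 4 ('a'): no match needed
  Position 5 ('e'): no match needed
  Position 6 ('a'): no match needed
All 3 characters matched => is a subsequence

1


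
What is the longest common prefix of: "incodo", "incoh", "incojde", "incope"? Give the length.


Words: incodo, incoh, incojde, incope
  Position 0: all 'i' => match
  Position 1: all 'n' => match
  Position 2: all 'c' => match
  Position 3: all 'o' => match
  Position 4: ('d', 'h', 'j', 'p') => mismatch, stop
LCP = "inco" (length 4)

4


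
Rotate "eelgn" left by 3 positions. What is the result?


Input: "eelgn", rotate left by 3
First 3 characters: "eel"
Remaining characters: "gn"
Concatenate remaining + first: "gn" + "eel" = "gneel"

gneel


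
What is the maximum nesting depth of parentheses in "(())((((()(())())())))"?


Input: "(())((((()(())())())))"
Tracking depth:
  Position 0 '(': depth becomes 1
  Position 1 '(': depth becomes 2
  Position 2 ')': depth becomes 1
  Position 3 ')': depth becomes 0
  Position 4 '(': depth becomes 1
  Position 5 '(': depth becomes 2
  Position 6 '(': depth becomes 3
  Position 7 '(': depth becomes 4
  Position 8 '(': depth becomes 5
  Position 9 ')': depth becomes 4
  Position 10 '(': depth becomes 5
  Position 11 '(': depth becomes 6
  Position 12 ')': depth becomes 5
  Position 13 ')': depth becomes 4
  Position 14 '(': depth becomes 5
  Position 15 ')': depth becomes 4
  Position 16 ')': depth becomes 3
  Position 17 '(': depth becomes 4
  Position 18 ')': depth becomes 3
  Position 19 ')': depth becomes 2
  Position 20 ')': depth becomes 1
  Position 21 ')': depth becomes 0
Maximum depth reached: 6

6


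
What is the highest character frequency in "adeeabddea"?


Input: adeeabddea
Character counts:
  'a': 3
  'b': 1
  'd': 3
  'e': 3
Maximum frequency: 3

3


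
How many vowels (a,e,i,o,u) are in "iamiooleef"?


Input: iamiooleef
Checking each character:
  'i' at position 0: vowel (running total: 1)
  'a' at position 1: vowel (running total: 2)
  'm' at position 2: consonant
  'i' at position 3: vowel (running total: 3)
  'o' at position 4: vowel (running total: 4)
  'o' at position 5: vowel (running total: 5)
  'l' at position 6: consonant
  'e' at position 7: vowel (running total: 6)
  'e' at position 8: vowel (running total: 7)
  'f' at position 9: consonant
Total vowels: 7

7


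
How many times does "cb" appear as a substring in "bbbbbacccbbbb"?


Searching for "cb" in "bbbbbacccbbbb"
Scanning each position:
  Position 0: "bb" => no
  Position 1: "bb" => no
  Position 2: "bb" => no
  Position 3: "bb" => no
  Position 4: "ba" => no
  Position 5: "ac" => no
  Position 6: "cc" => no
  Position 7: "cc" => no
  Position 8: "cb" => MATCH
  Position 9: "bb" => no
  Position 10: "bb" => no
  Position 11: "bb" => no
Total occurrences: 1

1


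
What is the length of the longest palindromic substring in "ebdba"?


Input: "ebdba"
Checking substrings for palindromes:
  [1:4] "bdb" (len 3) => palindrome
Longest palindromic substring: "bdb" with length 3

3


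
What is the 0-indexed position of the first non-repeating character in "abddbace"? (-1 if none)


Input: abddbace
Character frequencies:
  'a': 2
  'b': 2
  'c': 1
  'd': 2
  'e': 1
Scanning left to right for freq == 1:
  Position 0 ('a'): freq=2, skip
  Position 1 ('b'): freq=2, skip
  Position 2 ('d'): freq=2, skip
  Position 3 ('d'): freq=2, skip
  Position 4 ('b'): freq=2, skip
  Position 5 ('a'): freq=2, skip
  Position 6 ('c'): unique! => answer = 6

6


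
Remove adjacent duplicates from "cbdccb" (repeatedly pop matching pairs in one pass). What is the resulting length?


Input: cbdccb
Stack-based adjacent duplicate removal:
  Read 'c': push. Stack: c
  Read 'b': push. Stack: cb
  Read 'd': push. Stack: cbd
  Read 'c': push. Stack: cbdc
  Read 'c': matches stack top 'c' => pop. Stack: cbd
  Read 'b': push. Stack: cbdb
Final stack: "cbdb" (length 4)

4


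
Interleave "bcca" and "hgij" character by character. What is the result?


Interleaving "bcca" and "hgij":
  Position 0: 'b' from first, 'h' from second => "bh"
  Position 1: 'c' from first, 'g' from second => "cg"
  Position 2: 'c' from first, 'i' from second => "ci"
  Position 3: 'a' from first, 'j' from second => "aj"
Result: bhcgciaj

bhcgciaj


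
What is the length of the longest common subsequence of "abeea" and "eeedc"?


LCS of "abeea" and "eeedc"
DP table:
           e    e    e    d    c
      0    0    0    0    0    0
  a   0    0    0    0    0    0
  b   0    0    0    0    0    0
  e   0    1    1    1    1    1
  e   0    1    2    2    2    2
  a   0    1    2    2    2    2
LCS length = dp[5][5] = 2

2


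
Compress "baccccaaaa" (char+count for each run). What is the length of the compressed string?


Input: baccccaaaa
Runs:
  'b' x 1 => "b1"
  'a' x 1 => "a1"
  'c' x 4 => "c4"
  'a' x 4 => "a4"
Compressed: "b1a1c4a4"
Compressed length: 8

8


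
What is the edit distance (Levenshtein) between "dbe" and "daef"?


Computing edit distance: "dbe" -> "daef"
DP table:
           d    a    e    f
      0    1    2    3    4
  d   1    0    1    2    3
  b   2    1    1    2    3
  e   3    2    2    1    2
Edit distance = dp[3][4] = 2

2


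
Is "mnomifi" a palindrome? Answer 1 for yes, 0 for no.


Input: mnomifi
Reversed: ifimonm
  Compare pos 0 ('m') with pos 6 ('i'): MISMATCH
  Compare pos 1 ('n') with pos 5 ('f'): MISMATCH
  Compare pos 2 ('o') with pos 4 ('i'): MISMATCH
Result: not a palindrome

0


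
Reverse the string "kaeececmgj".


Input: kaeececmgj
Reading characters right to left:
  Position 9: 'j'
  Position 8: 'g'
  Position 7: 'm'
  Position 6: 'c'
  Position 5: 'e'
  Position 4: 'c'
  Position 3: 'e'
  Position 2: 'e'
  Position 1: 'a'
  Position 0: 'k'
Reversed: jgmceceeak

jgmceceeak


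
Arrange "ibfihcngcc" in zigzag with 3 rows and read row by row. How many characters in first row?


Zigzag "ibfihcngcc" into 3 rows:
Placing characters:
  'i' => row 0
  'b' => row 1
  'f' => row 2
  'i' => row 1
  'h' => row 0
  'c' => row 1
  'n' => row 2
  'g' => row 1
  'c' => row 0
  'c' => row 1
Rows:
  Row 0: "ihc"
  Row 1: "bicgc"
  Row 2: "fn"
First row length: 3

3


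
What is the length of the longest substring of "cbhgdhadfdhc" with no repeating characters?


Input: "cbhgdhadfdhc"
Sliding window (track last position of each char):
  Position 0 ('c'): window [0,0] length 1 -- new best
  Position 1 ('b'): window [0,1] length 2 -- new best
  Position 2 ('h'): window [0,2] length 3 -- new best
  Position 3 ('g'): window [0,3] length 4 -- new best
  Position 4 ('d'): window [0,4] length 5 -- new best
  Position 5 ('h'): repeat (last at 2), move window start to 3
  Position 5 ('h'): window [3,5] length 3
  Position 6 ('a'): window [3,6] length 4
  Position 7 ('d'): repeat (last at 4), move window start to 5
  Position 7 ('d'): window [5,7] length 3
  Position 8 ('f'): window [5,8] length 4
  Position 9 ('d'): repeat (last at 7), move window start to 8
  Position 9 ('d'): window [8,9] length 2
  Position 10 ('h'): window [8,10] length 3
  Position 11 ('c'): window [8,11] length 4
Longest substring with no repeats: "cbhgd" with length 5

5


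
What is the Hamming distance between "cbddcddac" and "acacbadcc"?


Comparing "cbddcddac" and "acacbadcc" position by position:
  Position 0: 'c' vs 'a' => differ
  Position 1: 'b' vs 'c' => differ
  Position 2: 'd' vs 'a' => differ
  Position 3: 'd' vs 'c' => differ
  Position 4: 'c' vs 'b' => differ
  Position 5: 'd' vs 'a' => differ
  Position 6: 'd' vs 'd' => same
  Position 7: 'a' vs 'c' => differ
  Position 8: 'c' vs 'c' => same
Total differences (Hamming distance): 7

7


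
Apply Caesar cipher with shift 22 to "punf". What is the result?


Caesar cipher: shift "punf" by 22
  'p' (pos 15) + 22 = pos 11 = 'l'
  'u' (pos 20) + 22 = pos 16 = 'q'
  'n' (pos 13) + 22 = pos 9 = 'j'
  'f' (pos 5) + 22 = pos 1 = 'b'
Result: lqjb

lqjb


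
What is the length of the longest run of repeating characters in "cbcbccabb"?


Input: "cbcbccabb"
Scanning for longest run:
  Position 1 ('b'): new char, reset run to 1
  Position 2 ('c'): new char, reset run to 1
  Position 3 ('b'): new char, reset run to 1
  Position 4 ('c'): new char, reset run to 1
  Position 5 ('c'): continues run of 'c', length=2
  Position 6 ('a'): new char, reset run to 1
  Position 7 ('b'): new char, reset run to 1
  Position 8 ('b'): continues run of 'b', length=2
Longest run: 'c' with length 2

2


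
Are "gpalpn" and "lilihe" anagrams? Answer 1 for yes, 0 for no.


Strings: "gpalpn", "lilihe"
Sorted first:  aglnpp
Sorted second: ehiill
Differ at position 0: 'a' vs 'e' => not anagrams

0


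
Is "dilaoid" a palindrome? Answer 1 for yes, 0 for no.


Input: dilaoid
Reversed: dioalid
  Compare pos 0 ('d') with pos 6 ('d'): match
  Compare pos 1 ('i') with pos 5 ('i'): match
  Compare pos 2 ('l') with pos 4 ('o'): MISMATCH
Result: not a palindrome

0


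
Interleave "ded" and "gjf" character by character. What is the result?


Interleaving "ded" and "gjf":
  Position 0: 'd' from first, 'g' from second => "dg"
  Position 1: 'e' from first, 'j' from second => "ej"
  Position 2: 'd' from first, 'f' from second => "df"
Result: dgejdf

dgejdf


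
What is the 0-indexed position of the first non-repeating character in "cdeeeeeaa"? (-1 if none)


Input: cdeeeeeaa
Character frequencies:
  'a': 2
  'c': 1
  'd': 1
  'e': 5
Scanning left to right for freq == 1:
  Position 0 ('c'): unique! => answer = 0

0


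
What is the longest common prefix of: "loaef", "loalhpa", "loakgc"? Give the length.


Words: loaef, loalhpa, loakgc
  Position 0: all 'l' => match
  Position 1: all 'o' => match
  Position 2: all 'a' => match
  Position 3: ('e', 'l', 'k') => mismatch, stop
LCP = "loa" (length 3)

3


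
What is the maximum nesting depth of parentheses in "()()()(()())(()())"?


Input: "()()()(()())(()())"
Tracking depth:
  Position 0 '(': depth becomes 1
  Position 1 ')': depth becomes 0
  Position 2 '(': depth becomes 1
  Position 3 ')': depth becomes 0
  Position 4 '(': depth becomes 1
  Position 5 ')': depth becomes 0
  Position 6 '(': depth becomes 1
  Position 7 '(': depth becomes 2
  Position 8 ')': depth becomes 1
  Position 9 '(': depth becomes 2
  Position 10 ')': depth becomes 1
  Position 11 ')': depth becomes 0
  Position 12 '(': depth becomes 1
  Position 13 '(': depth becomes 2
  Position 14 ')': depth becomes 1
  Position 15 '(': depth becomes 2
  Position 16 ')': depth becomes 1
  Position 17 ')': depth becomes 0
Maximum depth reached: 2

2


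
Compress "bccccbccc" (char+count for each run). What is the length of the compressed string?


Input: bccccbccc
Runs:
  'b' x 1 => "b1"
  'c' x 4 => "c4"
  'b' x 1 => "b1"
  'c' x 3 => "c3"
Compressed: "b1c4b1c3"
Compressed length: 8

8


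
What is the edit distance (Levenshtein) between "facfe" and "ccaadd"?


Computing edit distance: "facfe" -> "ccaadd"
DP table:
           c    c    a    a    d    d
      0    1    2    3    4    5    6
  f   1    1    2    3    4    5    6
  a   2    2    2    2    3    4    5
  c   3    2    2    3    3    4    5
  f   4    3    3    3    4    4    5
  e   5    4    4    4    4    5    5
Edit distance = dp[5][6] = 5

5


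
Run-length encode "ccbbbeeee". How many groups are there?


Input: ccbbbeeee
Scanning for consecutive runs:
  Group 1: 'c' x 2 (positions 0-1)
  Group 2: 'b' x 3 (positions 2-4)
  Group 3: 'e' x 4 (positions 5-8)
Total groups: 3

3


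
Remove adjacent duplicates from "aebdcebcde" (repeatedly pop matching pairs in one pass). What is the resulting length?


Input: aebdcebcde
Stack-based adjacent duplicate removal:
  Read 'a': push. Stack: a
  Read 'e': push. Stack: ae
  Read 'b': push. Stack: aeb
  Read 'd': push. Stack: aebd
  Read 'c': push. Stack: aebdc
  Read 'e': push. Stack: aebdce
  Read 'b': push. Stack: aebdceb
  Read 'c': push. Stack: aebdcebc
  Read 'd': push. Stack: aebdcebcd
  Read 'e': push. Stack: aebdcebcde
Final stack: "aebdcebcde" (length 10)

10


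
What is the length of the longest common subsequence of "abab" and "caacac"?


LCS of "abab" and "caacac"
DP table:
           c    a    a    c    a    c
      0    0    0    0    0    0    0
  a   0    0    1    1    1    1    1
  b   0    0    1    1    1    1    1
  a   0    0    1    2    2    2    2
  b   0    0    1    2    2    2    2
LCS length = dp[4][6] = 2

2


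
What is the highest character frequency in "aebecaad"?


Input: aebecaad
Character counts:
  'a': 3
  'b': 1
  'c': 1
  'd': 1
  'e': 2
Maximum frequency: 3

3


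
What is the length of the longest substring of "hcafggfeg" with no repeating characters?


Input: "hcafggfeg"
Sliding window (track last position of each char):
  Position 0 ('h'): window [0,0] length 1 -- new best
  Position 1 ('c'): window [0,1] length 2 -- new best
  Position 2 ('a'): window [0,2] length 3 -- new best
  Position 3 ('f'): window [0,3] length 4 -- new best
  Position 4 ('g'): window [0,4] length 5 -- new best
  Position 5 ('g'): repeat (last at 4), move window start to 5
  Position 5 ('g'): window [5,5] length 1
  Position 6 ('f'): window [5,6] length 2
  Position 7 ('e'): window [5,7] length 3
  Position 8 ('g'): repeat (last at 5), move window start to 6
  Position 8 ('g'): window [6,8] length 3
Longest substring with no repeats: "hcafg" with length 5

5


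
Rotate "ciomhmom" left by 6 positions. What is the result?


Input: "ciomhmom", rotate left by 6
First 6 characters: "ciomhm"
Remaining characters: "om"
Concatenate remaining + first: "om" + "ciomhm" = "omciomhm"

omciomhm


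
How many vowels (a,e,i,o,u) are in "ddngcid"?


Input: ddngcid
Checking each character:
  'd' at position 0: consonant
  'd' at position 1: consonant
  'n' at position 2: consonant
  'g' at position 3: consonant
  'c' at position 4: consonant
  'i' at position 5: vowel (running total: 1)
  'd' at position 6: consonant
Total vowels: 1

1


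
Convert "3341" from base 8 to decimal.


Input: "3341" in base 8
Positional expansion:
  Digit '3' (value 3) x 8^3 = 1536
  Digit '3' (value 3) x 8^2 = 192
  Digit '4' (value 4) x 8^1 = 32
  Digit '1' (value 1) x 8^0 = 1
Sum = 1761

1761


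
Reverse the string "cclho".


Input: cclho
Reading characters right to left:
  Position 4: 'o'
  Position 3: 'h'
  Position 2: 'l'
  Position 1: 'c'
  Position 0: 'c'
Reversed: ohlcc

ohlcc


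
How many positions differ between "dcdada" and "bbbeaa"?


Comparing "dcdada" and "bbbeaa" position by position:
  Position 0: 'd' vs 'b' => DIFFER
  Position 1: 'c' vs 'b' => DIFFER
  Position 2: 'd' vs 'b' => DIFFER
  Position 3: 'a' vs 'e' => DIFFER
  Position 4: 'd' vs 'a' => DIFFER
  Position 5: 'a' vs 'a' => same
Positions that differ: 5

5


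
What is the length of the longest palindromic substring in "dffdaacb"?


Input: "dffdaacb"
Checking substrings for palindromes:
  [0:4] "dffd" (len 4) => palindrome
  [1:3] "ff" (len 2) => palindrome
  [4:6] "aa" (len 2) => palindrome
Longest palindromic substring: "dffd" with length 4

4


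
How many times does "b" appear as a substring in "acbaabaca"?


Searching for "b" in "acbaabaca"
Scanning each position:
  Position 0: "a" => no
  Position 1: "c" => no
  Position 2: "b" => MATCH
  Position 3: "a" => no
  Position 4: "a" => no
  Position 5: "b" => MATCH
  Position 6: "a" => no
  Position 7: "c" => no
  Position 8: "a" => no
Total occurrences: 2

2


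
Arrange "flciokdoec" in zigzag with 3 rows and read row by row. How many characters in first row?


Zigzag "flciokdoec" into 3 rows:
Placing characters:
  'f' => row 0
  'l' => row 1
  'c' => row 2
  'i' => row 1
  'o' => row 0
  'k' => row 1
  'd' => row 2
  'o' => row 1
  'e' => row 0
  'c' => row 1
Rows:
  Row 0: "foe"
  Row 1: "likoc"
  Row 2: "cd"
First row length: 3

3


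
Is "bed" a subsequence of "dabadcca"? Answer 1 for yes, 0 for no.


Check if "bed" is a subsequence of "dabadcca"
Greedy scan:
  Position 0 ('d'): no match needed
  Position 1 ('a'): no match needed
  Position 2 ('b'): matches sub[0] = 'b'
  Position 3 ('a'): no match needed
  Position 4 ('d'): no match needed
  Position 5 ('c'): no match needed
  Position 6 ('c'): no match needed
  Position 7 ('a'): no match needed
Only matched 1/3 characters => not a subsequence

0


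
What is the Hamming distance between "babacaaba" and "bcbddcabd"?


Comparing "babacaaba" and "bcbddcabd" position by position:
  Position 0: 'b' vs 'b' => same
  Position 1: 'a' vs 'c' => differ
  Position 2: 'b' vs 'b' => same
  Position 3: 'a' vs 'd' => differ
  Position 4: 'c' vs 'd' => differ
  Position 5: 'a' vs 'c' => differ
  Position 6: 'a' vs 'a' => same
  Position 7: 'b' vs 'b' => same
  Position 8: 'a' vs 'd' => differ
Total differences (Hamming distance): 5

5


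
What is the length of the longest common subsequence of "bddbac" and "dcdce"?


LCS of "bddbac" and "dcdce"
DP table:
           d    c    d    c    e
      0    0    0    0    0    0
  b   0    0    0    0    0    0
  d   0    1    1    1    1    1
  d   0    1    1    2    2    2
  b   0    1    1    2    2    2
  a   0    1    1    2    2    2
  c   0    1    2    2    3    3
LCS length = dp[6][5] = 3

3


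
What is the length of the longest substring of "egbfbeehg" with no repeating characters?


Input: "egbfbeehg"
Sliding window (track last position of each char):
  Position 0 ('e'): window [0,0] length 1 -- new best
  Position 1 ('g'): window [0,1] length 2 -- new best
  Position 2 ('b'): window [0,2] length 3 -- new best
  Position 3 ('f'): window [0,3] length 4 -- new best
  Position 4 ('b'): repeat (last at 2), move window start to 3
  Position 4 ('b'): window [3,4] length 2
  Position 5 ('e'): window [3,5] length 3
  Position 6 ('e'): repeat (last at 5), move window start to 6
  Position 6 ('e'): window [6,6] length 1
  Position 7 ('h'): window [6,7] length 2
  Position 8 ('g'): window [6,8] length 3
Longest substring with no repeats: "egbf" with length 4

4


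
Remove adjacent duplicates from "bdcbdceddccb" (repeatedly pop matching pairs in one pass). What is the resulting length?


Input: bdcbdceddccb
Stack-based adjacent duplicate removal:
  Read 'b': push. Stack: b
  Read 'd': push. Stack: bd
  Read 'c': push. Stack: bdc
  Read 'b': push. Stack: bdcb
  Read 'd': push. Stack: bdcbd
  Read 'c': push. Stack: bdcbdc
  Read 'e': push. Stack: bdcbdce
  Read 'd': push. Stack: bdcbdced
  Read 'd': matches stack top 'd' => pop. Stack: bdcbdce
  Read 'c': push. Stack: bdcbdcec
  Read 'c': matches stack top 'c' => pop. Stack: bdcbdce
  Read 'b': push. Stack: bdcbdceb
Final stack: "bdcbdceb" (length 8)

8
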